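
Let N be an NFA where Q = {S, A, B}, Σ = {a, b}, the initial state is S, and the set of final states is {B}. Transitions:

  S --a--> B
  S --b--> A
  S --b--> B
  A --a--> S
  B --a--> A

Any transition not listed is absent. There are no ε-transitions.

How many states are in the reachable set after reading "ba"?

2

Start in {S}.
Read 'b': {S} → {A, B}.
Read 'a': {A, B} → {S, A}.
That set has 2 states.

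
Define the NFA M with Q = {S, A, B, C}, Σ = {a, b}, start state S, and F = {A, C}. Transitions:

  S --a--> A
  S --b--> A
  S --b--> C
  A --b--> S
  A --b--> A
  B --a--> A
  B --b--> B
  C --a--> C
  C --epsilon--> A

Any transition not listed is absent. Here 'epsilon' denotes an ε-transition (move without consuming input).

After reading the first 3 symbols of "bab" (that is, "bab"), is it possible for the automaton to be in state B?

No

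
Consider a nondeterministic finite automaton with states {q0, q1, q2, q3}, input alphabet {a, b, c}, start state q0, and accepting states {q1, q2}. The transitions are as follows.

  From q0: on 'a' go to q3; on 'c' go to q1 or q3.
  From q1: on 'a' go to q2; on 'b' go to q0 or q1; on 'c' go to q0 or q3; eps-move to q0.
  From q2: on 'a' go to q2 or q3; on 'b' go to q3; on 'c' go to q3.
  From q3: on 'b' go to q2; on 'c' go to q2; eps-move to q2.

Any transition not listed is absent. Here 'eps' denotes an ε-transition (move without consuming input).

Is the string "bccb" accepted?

No

Start in {q0}.
Read 'b': q0→∅; now ∅.
The set is empty and remains empty for the remaining 3 symbols.
The final set ∅ contains no accepting state.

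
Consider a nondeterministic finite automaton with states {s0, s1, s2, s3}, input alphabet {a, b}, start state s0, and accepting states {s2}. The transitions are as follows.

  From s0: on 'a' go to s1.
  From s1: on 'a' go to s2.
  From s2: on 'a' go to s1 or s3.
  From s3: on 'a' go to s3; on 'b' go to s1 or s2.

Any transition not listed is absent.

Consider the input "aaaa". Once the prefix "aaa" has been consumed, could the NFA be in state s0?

No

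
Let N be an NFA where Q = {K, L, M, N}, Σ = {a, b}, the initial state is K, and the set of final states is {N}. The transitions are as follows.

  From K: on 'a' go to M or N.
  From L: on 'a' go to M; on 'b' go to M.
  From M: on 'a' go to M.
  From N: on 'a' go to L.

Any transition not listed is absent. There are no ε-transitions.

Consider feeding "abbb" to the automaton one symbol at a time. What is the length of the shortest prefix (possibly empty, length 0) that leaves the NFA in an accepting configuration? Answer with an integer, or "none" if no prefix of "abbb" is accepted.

Start in {K}.
Read 'a': K→{M, N}; now {M, N}.
None of the earlier sets intersect F, but {M, N} does.

1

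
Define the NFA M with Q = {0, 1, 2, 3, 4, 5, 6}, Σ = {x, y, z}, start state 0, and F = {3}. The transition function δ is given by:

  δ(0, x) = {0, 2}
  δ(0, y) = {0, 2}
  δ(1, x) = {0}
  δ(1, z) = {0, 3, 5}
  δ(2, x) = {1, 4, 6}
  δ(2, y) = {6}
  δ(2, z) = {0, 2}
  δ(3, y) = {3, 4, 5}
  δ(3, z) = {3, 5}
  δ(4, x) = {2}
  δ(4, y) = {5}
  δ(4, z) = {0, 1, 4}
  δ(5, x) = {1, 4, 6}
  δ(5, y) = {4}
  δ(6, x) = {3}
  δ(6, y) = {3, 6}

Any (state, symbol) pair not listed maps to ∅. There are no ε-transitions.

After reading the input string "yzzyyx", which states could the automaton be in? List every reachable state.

Start in {0}.
Read 'y': {0} → {0, 2}.
Read 'z': {0, 2} → {0, 2}.
Read 'z': {0, 2} → {0, 2}.
Read 'y': {0, 2} → {0, 2, 6}.
Read 'y': {0, 2, 6} → {0, 2, 3, 6}.
Read 'x': {0, 2, 3, 6} → {0, 1, 2, 3, 4, 6}.

{0, 1, 2, 3, 4, 6}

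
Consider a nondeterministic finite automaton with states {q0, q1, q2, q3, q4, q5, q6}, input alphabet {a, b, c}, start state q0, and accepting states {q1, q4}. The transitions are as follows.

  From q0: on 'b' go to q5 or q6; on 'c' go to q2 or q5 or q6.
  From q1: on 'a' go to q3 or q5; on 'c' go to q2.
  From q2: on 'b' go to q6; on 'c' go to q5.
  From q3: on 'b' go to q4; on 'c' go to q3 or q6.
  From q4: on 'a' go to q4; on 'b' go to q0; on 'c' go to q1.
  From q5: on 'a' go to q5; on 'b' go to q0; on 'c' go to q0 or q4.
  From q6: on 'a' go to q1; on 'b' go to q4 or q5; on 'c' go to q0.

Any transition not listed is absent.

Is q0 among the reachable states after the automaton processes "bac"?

Yes

Start in {q0}.
Read 'b': q0→{q5, q6}; now {q5, q6}.
Read 'a': q5→{q5}, q6→{q1}; now {q1, q5}.
Read 'c': q1→{q2}, q5→{q0, q4}; now {q0, q2, q4}.
State q0 is in {q0, q2, q4}.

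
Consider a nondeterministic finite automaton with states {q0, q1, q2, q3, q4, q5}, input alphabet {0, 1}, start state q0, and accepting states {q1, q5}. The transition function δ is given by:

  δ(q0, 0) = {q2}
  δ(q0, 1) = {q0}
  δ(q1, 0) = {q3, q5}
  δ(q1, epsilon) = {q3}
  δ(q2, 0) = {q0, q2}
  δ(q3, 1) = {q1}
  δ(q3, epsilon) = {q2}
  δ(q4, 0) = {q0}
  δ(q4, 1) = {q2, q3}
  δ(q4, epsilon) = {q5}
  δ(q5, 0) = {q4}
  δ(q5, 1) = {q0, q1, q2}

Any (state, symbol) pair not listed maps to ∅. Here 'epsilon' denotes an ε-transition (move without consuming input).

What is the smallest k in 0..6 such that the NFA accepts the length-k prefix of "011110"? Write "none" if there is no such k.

none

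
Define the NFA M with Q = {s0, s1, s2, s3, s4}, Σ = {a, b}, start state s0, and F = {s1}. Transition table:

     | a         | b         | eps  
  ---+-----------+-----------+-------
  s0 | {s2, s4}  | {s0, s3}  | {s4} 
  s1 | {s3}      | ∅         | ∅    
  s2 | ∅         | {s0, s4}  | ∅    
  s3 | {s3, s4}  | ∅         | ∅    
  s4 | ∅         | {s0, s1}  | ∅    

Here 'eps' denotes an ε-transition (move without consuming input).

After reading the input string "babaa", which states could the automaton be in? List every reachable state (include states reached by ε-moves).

Start: ε-closure({s0}) = {s0, s4}.
Read 'b': s0→{s0, s3}, s4→{s0, s1}; union {s0, s1, s3}; ε-closure = {s0, s1, s3, s4}.
Read 'a': s0→{s2, s4}, s1→{s3}, s3→{s3, s4}, s4→∅; now {s2, s3, s4}.
Read 'b': s2→{s0, s4}, s3→∅, s4→{s0, s1}; now {s0, s1, s4}.
Read 'a': s0→{s2, s4}, s1→{s3}, s4→∅; now {s2, s3, s4}.
Read 'a': s2→∅, s3→{s3, s4}, s4→∅; now {s3, s4}.

{s3, s4}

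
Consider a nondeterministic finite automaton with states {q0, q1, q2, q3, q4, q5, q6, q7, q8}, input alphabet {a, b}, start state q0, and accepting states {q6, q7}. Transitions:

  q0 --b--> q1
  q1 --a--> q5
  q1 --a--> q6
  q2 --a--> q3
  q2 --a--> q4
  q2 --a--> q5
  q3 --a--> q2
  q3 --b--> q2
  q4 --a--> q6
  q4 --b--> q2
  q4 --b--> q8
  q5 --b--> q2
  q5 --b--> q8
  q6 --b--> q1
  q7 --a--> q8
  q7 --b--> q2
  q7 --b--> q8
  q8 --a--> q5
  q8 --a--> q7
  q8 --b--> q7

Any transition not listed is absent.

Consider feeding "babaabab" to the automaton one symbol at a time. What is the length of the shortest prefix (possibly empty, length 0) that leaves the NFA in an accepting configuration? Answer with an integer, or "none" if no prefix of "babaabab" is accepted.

Start in {q0}.
Read 'b': {q0} → {q1}.
Read 'a': {q1} → {q5, q6}.
None of the earlier sets intersect F, but {q5, q6} does.

2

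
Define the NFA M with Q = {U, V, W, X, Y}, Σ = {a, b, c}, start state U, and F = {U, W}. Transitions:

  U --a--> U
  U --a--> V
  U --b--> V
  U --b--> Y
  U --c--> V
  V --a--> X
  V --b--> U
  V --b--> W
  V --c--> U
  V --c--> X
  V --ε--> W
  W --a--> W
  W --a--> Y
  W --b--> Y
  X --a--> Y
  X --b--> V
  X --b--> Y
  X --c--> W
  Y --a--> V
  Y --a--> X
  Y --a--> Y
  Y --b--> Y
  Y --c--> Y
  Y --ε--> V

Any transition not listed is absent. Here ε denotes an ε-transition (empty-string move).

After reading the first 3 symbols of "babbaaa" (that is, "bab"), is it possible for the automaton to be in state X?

No

Start in {U}.
Read 'b': {U} → {V, W, Y}.
Read 'a': {V, W, Y} → {V, W, X, Y}.
Read 'b': {V, W, X, Y} → {U, V, W, Y}.
State X is not in {U, V, W, Y}.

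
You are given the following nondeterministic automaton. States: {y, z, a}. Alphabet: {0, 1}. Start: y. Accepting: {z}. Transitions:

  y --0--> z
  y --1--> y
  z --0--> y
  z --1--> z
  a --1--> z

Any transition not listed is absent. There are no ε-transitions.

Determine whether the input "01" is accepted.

Start in {y}.
Read '0': y→{z}; now {z}.
Read '1': z→{z}; now {z}.
The final set {z} contains the accepting state z.

Yes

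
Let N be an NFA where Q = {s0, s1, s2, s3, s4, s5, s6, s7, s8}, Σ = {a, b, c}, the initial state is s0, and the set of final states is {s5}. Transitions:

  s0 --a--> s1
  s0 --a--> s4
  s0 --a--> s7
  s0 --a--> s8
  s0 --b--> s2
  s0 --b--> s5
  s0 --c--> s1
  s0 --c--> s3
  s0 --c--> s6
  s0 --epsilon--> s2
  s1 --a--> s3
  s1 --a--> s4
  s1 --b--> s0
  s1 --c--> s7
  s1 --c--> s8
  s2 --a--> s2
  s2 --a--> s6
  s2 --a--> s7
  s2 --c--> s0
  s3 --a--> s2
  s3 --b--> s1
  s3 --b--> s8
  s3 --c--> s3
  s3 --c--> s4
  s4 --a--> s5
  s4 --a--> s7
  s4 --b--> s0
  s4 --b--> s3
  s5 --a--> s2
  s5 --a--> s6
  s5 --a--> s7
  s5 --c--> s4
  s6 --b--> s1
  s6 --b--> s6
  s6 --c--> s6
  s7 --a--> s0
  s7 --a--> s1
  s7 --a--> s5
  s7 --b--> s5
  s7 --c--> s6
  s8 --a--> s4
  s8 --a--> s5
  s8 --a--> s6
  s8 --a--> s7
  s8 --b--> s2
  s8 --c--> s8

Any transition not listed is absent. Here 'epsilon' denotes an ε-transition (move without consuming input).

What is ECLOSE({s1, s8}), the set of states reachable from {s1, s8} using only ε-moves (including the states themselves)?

{s1, s8}

Begin with {s1, s8}.
No ε-moves leave this set, so the closure equals the set itself.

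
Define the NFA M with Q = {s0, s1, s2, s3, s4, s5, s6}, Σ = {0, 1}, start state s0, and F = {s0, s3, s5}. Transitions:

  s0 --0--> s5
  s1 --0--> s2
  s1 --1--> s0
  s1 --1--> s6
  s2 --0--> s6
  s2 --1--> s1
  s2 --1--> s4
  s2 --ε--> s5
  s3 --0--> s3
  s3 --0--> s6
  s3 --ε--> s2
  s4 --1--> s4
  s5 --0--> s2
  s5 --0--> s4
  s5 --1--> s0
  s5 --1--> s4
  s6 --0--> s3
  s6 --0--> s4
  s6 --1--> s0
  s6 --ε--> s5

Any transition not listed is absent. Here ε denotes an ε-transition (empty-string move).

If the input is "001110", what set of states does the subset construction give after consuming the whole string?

{s5}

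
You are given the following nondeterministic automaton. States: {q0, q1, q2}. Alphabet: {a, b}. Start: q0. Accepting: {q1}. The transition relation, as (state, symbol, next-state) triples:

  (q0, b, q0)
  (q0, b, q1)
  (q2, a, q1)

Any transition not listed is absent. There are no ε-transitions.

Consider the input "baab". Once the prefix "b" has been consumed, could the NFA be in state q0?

Start in {q0}.
Read 'b': q0→{q0, q1}; now {q0, q1}.
State q0 is in {q0, q1}.

Yes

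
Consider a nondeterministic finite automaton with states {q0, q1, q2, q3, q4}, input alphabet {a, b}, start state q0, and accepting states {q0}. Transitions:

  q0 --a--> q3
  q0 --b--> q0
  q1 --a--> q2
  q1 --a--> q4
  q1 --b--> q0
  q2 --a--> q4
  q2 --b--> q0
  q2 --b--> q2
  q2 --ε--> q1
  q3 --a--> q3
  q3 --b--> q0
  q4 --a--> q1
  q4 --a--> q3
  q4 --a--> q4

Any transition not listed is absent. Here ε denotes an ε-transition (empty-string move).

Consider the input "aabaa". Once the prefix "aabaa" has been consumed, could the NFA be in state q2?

Start in {q0}.
Read 'a': {q0} → {q3}.
Read 'a': {q3} → {q3}.
Read 'b': {q3} → {q0}.
Read 'a': {q0} → {q3}.
Read 'a': {q3} → {q3}.
State q2 is not in {q3}.

No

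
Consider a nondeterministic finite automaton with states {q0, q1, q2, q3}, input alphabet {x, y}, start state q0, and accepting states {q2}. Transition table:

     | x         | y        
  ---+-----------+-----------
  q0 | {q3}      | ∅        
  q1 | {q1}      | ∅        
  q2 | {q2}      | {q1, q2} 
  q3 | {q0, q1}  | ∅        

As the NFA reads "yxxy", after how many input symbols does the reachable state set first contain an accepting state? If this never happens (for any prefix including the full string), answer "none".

Start in {q0}.
Read 'y': q0→∅; now ∅.
The set is empty and remains empty for the remaining 3 symbols.
No reachable set along the way intersects F.

none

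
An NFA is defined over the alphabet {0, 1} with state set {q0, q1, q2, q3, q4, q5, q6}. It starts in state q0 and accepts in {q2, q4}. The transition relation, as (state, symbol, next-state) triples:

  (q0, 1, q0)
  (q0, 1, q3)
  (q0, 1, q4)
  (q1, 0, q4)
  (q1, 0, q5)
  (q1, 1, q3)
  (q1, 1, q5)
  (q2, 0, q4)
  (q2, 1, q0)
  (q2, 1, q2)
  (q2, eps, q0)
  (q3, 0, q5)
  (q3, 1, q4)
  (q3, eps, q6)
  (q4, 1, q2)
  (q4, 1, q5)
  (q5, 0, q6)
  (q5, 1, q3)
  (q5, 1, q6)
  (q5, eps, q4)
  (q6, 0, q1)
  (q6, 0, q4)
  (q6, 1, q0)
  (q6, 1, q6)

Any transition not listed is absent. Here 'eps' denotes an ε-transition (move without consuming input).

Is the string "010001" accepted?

No

Start in {q0}.
Read '0': {q0} → ∅.
The set is empty and remains empty for the remaining 5 symbols.
The final set ∅ contains no accepting state.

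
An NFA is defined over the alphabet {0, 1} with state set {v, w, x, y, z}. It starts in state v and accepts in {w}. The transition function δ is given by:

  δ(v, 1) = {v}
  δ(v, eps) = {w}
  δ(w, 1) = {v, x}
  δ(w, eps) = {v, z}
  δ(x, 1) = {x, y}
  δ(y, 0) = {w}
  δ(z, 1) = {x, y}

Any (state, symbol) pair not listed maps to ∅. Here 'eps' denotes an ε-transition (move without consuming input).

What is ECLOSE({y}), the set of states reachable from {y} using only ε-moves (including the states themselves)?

Begin with {y}.
No ε-moves leave this set, so the closure equals the set itself.

{y}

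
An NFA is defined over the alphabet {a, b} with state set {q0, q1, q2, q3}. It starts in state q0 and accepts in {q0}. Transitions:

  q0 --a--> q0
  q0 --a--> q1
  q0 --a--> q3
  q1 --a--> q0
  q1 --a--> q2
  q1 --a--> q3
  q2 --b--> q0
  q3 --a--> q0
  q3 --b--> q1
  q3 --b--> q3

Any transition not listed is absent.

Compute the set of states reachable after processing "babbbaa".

∅

Start in {q0}.
Read 'b': {q0} → ∅.
The set is empty and remains empty for the remaining 6 symbols.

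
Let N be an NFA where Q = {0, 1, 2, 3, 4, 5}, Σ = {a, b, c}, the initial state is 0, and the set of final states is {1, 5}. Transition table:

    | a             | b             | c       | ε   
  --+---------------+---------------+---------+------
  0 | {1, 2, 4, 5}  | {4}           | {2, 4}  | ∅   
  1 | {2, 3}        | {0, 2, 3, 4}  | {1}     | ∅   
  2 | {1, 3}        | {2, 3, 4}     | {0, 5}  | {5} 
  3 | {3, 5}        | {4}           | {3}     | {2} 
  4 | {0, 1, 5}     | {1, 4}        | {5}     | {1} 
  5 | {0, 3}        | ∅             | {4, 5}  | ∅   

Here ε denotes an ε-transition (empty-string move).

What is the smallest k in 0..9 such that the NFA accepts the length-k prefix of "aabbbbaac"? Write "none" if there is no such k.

Start in {0}.
Read 'a': {0} → {1, 2, 4, 5}.
None of the earlier sets intersect F, but {1, 2, 4, 5} does.

1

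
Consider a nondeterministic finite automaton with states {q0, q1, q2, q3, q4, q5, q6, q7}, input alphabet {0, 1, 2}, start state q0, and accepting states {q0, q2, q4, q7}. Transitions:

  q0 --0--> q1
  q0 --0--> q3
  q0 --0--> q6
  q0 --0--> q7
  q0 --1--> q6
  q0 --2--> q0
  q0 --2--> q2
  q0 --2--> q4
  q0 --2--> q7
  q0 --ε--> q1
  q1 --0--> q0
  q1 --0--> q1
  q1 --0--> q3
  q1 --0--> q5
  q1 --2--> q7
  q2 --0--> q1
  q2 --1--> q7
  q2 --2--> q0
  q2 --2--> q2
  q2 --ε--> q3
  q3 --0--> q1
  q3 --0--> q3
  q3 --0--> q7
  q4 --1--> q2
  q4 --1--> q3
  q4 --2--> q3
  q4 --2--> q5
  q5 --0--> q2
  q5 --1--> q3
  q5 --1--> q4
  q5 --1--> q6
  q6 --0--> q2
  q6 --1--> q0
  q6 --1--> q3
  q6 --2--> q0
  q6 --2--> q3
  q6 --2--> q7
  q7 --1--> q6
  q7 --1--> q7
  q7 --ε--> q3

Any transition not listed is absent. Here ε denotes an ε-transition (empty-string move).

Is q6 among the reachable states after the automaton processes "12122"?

No

Start: ε-closure({q0}) = {q0, q1}.
Read '1': q0→{q6}, q1→∅; now {q6}.
Read '2': q6→{q0, q3, q7}; union {q0, q3, q7}; ε-closure = {q0, q1, q3, q7}.
Read '1': q0→{q6}, q1→∅, q3→∅, q7→{q6, q7}; union {q6, q7}; ε-closure = {q3, q6, q7}.
Read '2': q3→∅, q6→{q0, q3, q7}, q7→∅; union {q0, q3, q7}; ε-closure = {q0, q1, q3, q7}.
Read '2': q0→{q0, q2, q4, q7}, q1→{q7}, q3→∅, q7→∅; union {q0, q2, q4, q7}; ε-closure = {q0, q1, q2, q3, q4, q7}.
State q6 is not in {q0, q1, q2, q3, q4, q7}.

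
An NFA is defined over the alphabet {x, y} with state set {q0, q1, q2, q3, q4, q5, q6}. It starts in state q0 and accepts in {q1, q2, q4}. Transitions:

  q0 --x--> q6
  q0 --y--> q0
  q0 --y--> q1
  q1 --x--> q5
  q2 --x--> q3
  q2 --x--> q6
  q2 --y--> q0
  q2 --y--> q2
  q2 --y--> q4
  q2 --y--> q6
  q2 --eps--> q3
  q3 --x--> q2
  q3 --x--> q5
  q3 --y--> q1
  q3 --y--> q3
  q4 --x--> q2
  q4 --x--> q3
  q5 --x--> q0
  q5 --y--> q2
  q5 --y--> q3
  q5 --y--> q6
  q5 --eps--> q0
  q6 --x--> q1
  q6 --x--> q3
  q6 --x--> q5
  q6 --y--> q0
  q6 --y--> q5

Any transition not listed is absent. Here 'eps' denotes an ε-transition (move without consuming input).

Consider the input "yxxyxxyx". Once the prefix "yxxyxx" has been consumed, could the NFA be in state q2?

Yes

Start in {q0}.
Read 'y': q0→{q0, q1}; now {q0, q1}.
Read 'x': q0→{q6}, q1→{q5}; union {q5, q6}; ε-closure = {q0, q5, q6}.
Read 'x': q0→{q6}, q5→{q0}, q6→{q1, q3, q5}; now {q0, q1, q3, q5, q6}.
Read 'y': q0→{q0, q1}, q1→∅, q3→{q1, q3}, q5→{q2, q3, q6}, q6→{q0, q5}; now {q0, q1, q2, q3, q5, q6}.
Read 'x': q0→{q6}, q1→{q5}, q2→{q3, q6}, q3→{q2, q5}, q5→{q0}, q6→{q1, q3, q5}; now {q0, q1, q2, q3, q5, q6}.
Read 'x': q0→{q6}, q1→{q5}, q2→{q3, q6}, q3→{q2, q5}, q5→{q0}, q6→{q1, q3, q5}; now {q0, q1, q2, q3, q5, q6}.
State q2 is in {q0, q1, q2, q3, q5, q6}.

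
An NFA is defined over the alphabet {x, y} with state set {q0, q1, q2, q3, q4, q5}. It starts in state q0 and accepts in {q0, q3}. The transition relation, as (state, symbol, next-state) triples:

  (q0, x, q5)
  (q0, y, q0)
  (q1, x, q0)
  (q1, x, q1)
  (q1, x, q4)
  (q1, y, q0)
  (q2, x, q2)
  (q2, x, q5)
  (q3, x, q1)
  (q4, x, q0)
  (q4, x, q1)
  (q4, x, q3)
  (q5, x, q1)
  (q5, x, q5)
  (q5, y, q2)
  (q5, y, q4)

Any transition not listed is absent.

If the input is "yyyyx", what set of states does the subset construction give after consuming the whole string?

{q5}

Start in {q0}.
Read 'y': {q0} → {q0}.
Read 'y': {q0} → {q0}.
Read 'y': {q0} → {q0}.
Read 'y': {q0} → {q0}.
Read 'x': {q0} → {q5}.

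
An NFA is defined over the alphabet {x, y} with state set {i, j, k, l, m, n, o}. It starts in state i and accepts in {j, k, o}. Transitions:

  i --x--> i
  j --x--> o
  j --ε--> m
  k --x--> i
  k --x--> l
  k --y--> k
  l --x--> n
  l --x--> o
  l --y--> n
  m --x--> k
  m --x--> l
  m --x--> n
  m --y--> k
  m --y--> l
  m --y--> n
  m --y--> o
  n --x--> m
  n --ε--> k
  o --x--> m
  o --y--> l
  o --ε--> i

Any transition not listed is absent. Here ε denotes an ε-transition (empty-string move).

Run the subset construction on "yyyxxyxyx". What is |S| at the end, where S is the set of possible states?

0

Start in {i}.
Read 'y': i→∅; now ∅.
The set is empty and remains empty for the remaining 8 symbols.
That set has 0 states.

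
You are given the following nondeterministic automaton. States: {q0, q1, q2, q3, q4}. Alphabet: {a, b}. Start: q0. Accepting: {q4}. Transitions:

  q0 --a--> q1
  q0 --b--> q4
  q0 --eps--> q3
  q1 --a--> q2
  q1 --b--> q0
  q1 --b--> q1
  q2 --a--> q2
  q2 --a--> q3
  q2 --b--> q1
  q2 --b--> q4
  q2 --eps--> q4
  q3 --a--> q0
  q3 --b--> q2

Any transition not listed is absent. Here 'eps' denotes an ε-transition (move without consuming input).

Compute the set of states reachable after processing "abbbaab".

{q0, q1, q2, q3, q4}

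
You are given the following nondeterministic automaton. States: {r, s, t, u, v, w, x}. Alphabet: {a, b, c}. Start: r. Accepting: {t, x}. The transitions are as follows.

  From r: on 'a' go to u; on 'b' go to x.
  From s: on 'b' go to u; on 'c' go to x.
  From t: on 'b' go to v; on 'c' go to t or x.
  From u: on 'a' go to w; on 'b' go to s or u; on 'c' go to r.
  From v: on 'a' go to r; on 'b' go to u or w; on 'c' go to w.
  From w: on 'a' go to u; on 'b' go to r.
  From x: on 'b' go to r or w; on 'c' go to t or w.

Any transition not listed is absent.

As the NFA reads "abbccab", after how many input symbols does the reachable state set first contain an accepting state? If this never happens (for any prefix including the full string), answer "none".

4

Start in {r}.
Read 'a': r→{u}; now {u}.
Read 'b': u→{s, u}; now {s, u}.
Read 'b': s→{u}, u→{s, u}; now {s, u}.
Read 'c': s→{x}, u→{r}; now {r, x}.
None of the earlier sets intersect F, but {r, x} does.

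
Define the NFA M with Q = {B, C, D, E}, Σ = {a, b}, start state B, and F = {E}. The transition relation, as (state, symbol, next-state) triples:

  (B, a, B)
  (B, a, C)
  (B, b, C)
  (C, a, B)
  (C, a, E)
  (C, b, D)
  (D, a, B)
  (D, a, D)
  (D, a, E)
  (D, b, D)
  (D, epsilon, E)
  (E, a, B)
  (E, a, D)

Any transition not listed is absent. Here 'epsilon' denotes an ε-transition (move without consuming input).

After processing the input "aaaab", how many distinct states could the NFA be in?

3

Start in {B}.
Read 'a': {B} → {B, C}.
Read 'a': {B, C} → {B, C, E}.
Read 'a': {B, C, E} → {B, C, D, E}.
Read 'a': {B, C, D, E} → {B, C, D, E}.
Read 'b': {B, C, D, E} → {C, D, E}.
That set has 3 states.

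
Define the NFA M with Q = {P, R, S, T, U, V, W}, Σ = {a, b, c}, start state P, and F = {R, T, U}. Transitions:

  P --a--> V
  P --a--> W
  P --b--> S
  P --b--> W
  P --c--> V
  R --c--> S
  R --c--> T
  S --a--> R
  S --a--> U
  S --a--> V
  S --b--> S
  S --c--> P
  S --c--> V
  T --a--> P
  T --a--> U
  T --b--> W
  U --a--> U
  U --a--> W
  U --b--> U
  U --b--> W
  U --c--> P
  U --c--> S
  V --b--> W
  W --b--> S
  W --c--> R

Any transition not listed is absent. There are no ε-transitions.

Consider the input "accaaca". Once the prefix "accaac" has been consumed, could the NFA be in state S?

Start in {P}.
Read 'a': P→{V, W}; now {V, W}.
Read 'c': V→∅, W→{R}; now {R}.
Read 'c': R→{S, T}; now {S, T}.
Read 'a': S→{R, U, V}, T→{P, U}; now {P, R, U, V}.
Read 'a': P→{V, W}, R→∅, U→{U, W}, V→∅; now {U, V, W}.
Read 'c': U→{P, S}, V→∅, W→{R}; now {P, R, S}.
State S is in {P, R, S}.

Yes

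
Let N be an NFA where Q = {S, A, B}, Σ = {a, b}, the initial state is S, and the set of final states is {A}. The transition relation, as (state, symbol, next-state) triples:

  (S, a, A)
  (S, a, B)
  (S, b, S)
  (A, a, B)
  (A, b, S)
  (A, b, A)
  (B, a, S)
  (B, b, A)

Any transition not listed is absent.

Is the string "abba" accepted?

Yes

Start in {S}.
Read 'a': {S} → {A, B}.
Read 'b': {A, B} → {S, A}.
Read 'b': {S, A} → {S, A}.
Read 'a': {S, A} → {A, B}.
The final set {A, B} contains the accepting state A.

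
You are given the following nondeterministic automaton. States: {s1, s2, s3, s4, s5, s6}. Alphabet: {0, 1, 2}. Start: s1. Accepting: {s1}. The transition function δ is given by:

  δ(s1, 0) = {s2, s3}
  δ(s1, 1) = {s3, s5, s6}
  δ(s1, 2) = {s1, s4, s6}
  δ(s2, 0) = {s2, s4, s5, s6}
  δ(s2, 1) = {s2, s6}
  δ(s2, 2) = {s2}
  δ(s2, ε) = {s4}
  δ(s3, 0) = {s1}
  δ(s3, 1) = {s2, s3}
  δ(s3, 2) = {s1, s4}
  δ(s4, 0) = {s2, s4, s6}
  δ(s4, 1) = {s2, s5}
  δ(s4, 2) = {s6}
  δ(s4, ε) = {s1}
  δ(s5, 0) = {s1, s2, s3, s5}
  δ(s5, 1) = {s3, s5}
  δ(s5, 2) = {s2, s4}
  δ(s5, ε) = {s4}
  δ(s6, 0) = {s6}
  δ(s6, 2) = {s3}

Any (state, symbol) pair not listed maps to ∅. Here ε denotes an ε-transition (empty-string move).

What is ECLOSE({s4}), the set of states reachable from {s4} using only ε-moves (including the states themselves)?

{s1, s4}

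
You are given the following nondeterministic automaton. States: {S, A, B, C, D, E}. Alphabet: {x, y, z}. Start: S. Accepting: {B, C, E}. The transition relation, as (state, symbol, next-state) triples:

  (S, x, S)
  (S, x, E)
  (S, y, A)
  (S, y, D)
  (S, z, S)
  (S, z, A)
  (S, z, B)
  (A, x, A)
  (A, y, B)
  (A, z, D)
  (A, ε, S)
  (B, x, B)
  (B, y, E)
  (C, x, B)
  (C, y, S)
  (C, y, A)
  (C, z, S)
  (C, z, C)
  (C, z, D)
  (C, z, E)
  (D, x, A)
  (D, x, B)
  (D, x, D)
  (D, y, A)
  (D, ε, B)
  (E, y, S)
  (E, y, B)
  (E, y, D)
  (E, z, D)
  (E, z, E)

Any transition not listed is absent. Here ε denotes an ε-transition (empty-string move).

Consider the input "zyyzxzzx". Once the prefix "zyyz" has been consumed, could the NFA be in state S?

Yes

Start in {S}.
Read 'z': S→{S, A, B}; now {S, A, B}.
Read 'y': S→{A, D}, A→{B}, B→{E}; union {A, B, D, E}; ε-closure = {S, A, B, D, E}.
Read 'y': S→{A, D}, A→{B}, B→{E}, D→{A}, E→{S, B, D}; now {S, A, B, D, E}.
Read 'z': S→{S, A, B}, A→{D}, B→∅, D→∅, E→{D, E}; now {S, A, B, D, E}.
State S is in {S, A, B, D, E}.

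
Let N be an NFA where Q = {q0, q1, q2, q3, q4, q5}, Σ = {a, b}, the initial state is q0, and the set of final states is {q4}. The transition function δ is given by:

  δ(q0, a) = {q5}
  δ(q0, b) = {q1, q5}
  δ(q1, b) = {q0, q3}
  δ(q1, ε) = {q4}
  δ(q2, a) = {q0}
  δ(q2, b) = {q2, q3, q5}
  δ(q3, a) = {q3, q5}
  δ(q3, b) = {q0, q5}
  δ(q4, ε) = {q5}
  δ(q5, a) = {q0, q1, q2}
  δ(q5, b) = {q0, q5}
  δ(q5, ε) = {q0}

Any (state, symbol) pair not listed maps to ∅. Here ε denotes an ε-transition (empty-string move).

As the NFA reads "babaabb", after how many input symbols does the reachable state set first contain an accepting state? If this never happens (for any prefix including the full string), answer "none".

Start in {q0}.
Read 'b': {q0} → {q0, q1, q4, q5}.
None of the earlier sets intersect F, but {q0, q1, q4, q5} does.

1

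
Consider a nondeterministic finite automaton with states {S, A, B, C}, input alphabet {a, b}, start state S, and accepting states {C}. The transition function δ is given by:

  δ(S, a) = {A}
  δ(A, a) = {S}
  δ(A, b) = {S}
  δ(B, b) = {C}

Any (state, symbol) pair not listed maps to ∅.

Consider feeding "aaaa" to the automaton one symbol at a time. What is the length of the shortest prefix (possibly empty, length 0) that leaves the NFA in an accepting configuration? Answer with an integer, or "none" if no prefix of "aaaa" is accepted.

Start in {S}.
Read 'a': {S} → {A}.
Read 'a': {A} → {S}.
Read 'a': {S} → {A}.
Read 'a': {A} → {S}.
No reachable set along the way intersects F.

none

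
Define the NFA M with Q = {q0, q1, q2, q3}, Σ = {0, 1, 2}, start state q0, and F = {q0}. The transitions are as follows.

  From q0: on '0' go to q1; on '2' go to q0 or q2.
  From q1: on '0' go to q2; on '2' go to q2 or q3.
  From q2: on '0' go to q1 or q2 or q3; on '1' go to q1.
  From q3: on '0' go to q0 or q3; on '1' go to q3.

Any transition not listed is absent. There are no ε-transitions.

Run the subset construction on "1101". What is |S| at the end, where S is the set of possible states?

Start in {q0}.
Read '1': {q0} → ∅.
The set is empty and remains empty for the remaining 3 symbols.
That set has 0 states.

0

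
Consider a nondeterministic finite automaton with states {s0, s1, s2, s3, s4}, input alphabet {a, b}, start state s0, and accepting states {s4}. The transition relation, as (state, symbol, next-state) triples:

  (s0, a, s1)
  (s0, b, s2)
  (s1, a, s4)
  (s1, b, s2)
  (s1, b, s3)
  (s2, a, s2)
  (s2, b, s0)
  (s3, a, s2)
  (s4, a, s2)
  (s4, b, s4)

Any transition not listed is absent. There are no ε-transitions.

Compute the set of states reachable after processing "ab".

Start in {s0}.
Read 'a': {s0} → {s1}.
Read 'b': {s1} → {s2, s3}.

{s2, s3}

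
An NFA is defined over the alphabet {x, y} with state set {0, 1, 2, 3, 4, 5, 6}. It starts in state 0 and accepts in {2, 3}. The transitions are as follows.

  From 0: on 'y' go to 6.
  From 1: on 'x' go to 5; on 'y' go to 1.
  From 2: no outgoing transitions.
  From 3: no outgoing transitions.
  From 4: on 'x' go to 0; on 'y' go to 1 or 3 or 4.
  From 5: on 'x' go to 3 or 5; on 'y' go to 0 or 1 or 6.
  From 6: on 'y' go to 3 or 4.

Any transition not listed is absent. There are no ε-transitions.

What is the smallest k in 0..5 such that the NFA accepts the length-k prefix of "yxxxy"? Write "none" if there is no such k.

Start in {0}.
Read 'y': {0} → {6}.
Read 'x': {6} → ∅.
The set is empty and remains empty for the remaining 3 symbols.
No reachable set along the way intersects F.

none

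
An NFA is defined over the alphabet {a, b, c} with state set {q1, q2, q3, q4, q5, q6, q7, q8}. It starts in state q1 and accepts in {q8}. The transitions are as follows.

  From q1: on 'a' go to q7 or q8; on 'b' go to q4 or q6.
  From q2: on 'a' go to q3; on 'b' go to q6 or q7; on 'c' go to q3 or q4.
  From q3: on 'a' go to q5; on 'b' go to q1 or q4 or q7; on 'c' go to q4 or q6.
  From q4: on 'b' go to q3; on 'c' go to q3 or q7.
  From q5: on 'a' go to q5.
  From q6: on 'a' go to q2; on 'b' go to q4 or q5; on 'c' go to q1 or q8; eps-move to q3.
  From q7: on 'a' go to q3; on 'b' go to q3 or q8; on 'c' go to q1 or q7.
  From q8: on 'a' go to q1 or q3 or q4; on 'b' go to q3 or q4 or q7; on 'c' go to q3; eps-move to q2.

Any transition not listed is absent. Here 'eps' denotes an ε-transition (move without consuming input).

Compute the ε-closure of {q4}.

Begin with {q4}.
No ε-moves leave this set, so the closure equals the set itself.

{q4}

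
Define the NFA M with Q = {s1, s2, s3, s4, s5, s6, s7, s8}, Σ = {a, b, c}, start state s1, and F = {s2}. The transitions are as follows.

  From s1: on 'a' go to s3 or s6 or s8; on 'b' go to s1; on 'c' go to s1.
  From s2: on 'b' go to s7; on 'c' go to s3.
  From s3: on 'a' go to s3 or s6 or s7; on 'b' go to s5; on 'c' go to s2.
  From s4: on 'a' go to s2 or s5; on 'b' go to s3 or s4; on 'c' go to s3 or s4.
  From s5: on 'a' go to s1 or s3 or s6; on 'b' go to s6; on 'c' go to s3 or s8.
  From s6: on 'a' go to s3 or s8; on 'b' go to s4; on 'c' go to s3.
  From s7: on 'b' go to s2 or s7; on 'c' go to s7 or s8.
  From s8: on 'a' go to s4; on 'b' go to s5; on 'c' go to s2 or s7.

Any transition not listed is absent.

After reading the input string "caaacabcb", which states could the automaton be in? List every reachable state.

{s2, s3, s4, s5, s7}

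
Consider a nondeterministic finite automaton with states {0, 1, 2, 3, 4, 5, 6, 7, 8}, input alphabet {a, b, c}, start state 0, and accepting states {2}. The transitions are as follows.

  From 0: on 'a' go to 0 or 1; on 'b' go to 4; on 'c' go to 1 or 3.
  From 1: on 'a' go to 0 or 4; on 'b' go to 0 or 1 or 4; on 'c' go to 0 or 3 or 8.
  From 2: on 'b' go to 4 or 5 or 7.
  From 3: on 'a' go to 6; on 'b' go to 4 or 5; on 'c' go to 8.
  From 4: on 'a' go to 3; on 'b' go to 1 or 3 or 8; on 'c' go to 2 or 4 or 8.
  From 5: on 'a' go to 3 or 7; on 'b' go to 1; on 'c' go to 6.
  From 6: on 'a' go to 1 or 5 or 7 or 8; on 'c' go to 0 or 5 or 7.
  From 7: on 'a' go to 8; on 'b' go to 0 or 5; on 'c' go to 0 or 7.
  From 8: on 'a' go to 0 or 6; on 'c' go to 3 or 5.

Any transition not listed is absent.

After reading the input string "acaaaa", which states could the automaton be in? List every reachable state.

Start in {0}.
Read 'a': 0→{0, 1}; now {0, 1}.
Read 'c': 0→{1, 3}, 1→{0, 3, 8}; now {0, 1, 3, 8}.
Read 'a': 0→{0, 1}, 1→{0, 4}, 3→{6}, 8→{0, 6}; now {0, 1, 4, 6}.
Read 'a': 0→{0, 1}, 1→{0, 4}, 4→{3}, 6→{1, 5, 7, 8}; now {0, 1, 3, 4, 5, 7, 8}.
Read 'a': 0→{0, 1}, 1→{0, 4}, 3→{6}, 4→{3}, 5→{3, 7}, 7→{8}, 8→{0, 6}; now {0, 1, 3, 4, 6, 7, 8}.
Read 'a': 0→{0, 1}, 1→{0, 4}, 3→{6}, 4→{3}, 6→{1, 5, 7, 8}, 7→{8}, 8→{0, 6}; now {0, 1, 3, 4, 5, 6, 7, 8}.

{0, 1, 3, 4, 5, 6, 7, 8}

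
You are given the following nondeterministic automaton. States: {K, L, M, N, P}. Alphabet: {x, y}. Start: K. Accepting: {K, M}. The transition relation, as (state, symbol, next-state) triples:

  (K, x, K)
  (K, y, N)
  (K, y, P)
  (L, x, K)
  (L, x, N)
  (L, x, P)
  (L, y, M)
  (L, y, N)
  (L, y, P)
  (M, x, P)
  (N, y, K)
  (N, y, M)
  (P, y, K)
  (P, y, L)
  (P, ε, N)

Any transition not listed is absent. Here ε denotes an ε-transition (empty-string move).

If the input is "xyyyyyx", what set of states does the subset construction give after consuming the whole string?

Start in {K}.
Read 'x': K→{K}; now {K}.
Read 'y': K→{N, P}; now {N, P}.
Read 'y': N→{K, M}, P→{K, L}; now {K, L, M}.
Read 'y': K→{N, P}, L→{M, N, P}, M→∅; now {M, N, P}.
Read 'y': M→∅, N→{K, M}, P→{K, L}; now {K, L, M}.
Read 'y': K→{N, P}, L→{M, N, P}, M→∅; now {M, N, P}.
Read 'x': M→{P}, N→∅, P→∅; union {P}; ε-closure = {N, P}.

{N, P}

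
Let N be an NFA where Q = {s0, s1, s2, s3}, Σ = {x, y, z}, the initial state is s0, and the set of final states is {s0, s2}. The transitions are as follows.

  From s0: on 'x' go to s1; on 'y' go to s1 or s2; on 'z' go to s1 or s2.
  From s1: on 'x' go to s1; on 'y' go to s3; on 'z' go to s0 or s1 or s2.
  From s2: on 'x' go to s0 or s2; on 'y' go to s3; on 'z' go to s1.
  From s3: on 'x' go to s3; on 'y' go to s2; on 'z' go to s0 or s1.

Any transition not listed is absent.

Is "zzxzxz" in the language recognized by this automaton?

Start in {s0}.
Read 'z': {s0} → {s1, s2}.
Read 'z': {s1, s2} → {s0, s1, s2}.
Read 'x': {s0, s1, s2} → {s0, s1, s2}.
Read 'z': {s0, s1, s2} → {s0, s1, s2}.
Read 'x': {s0, s1, s2} → {s0, s1, s2}.
Read 'z': {s0, s1, s2} → {s0, s1, s2}.
The final set {s0, s1, s2} contains the accepting states s0, s2.

Yes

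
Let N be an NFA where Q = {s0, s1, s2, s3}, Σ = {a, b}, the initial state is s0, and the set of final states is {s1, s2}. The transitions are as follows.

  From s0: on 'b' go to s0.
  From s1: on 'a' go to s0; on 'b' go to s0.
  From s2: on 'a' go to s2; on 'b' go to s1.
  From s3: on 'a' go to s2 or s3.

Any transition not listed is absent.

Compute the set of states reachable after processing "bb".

{s0}

Start in {s0}.
Read 'b': {s0} → {s0}.
Read 'b': {s0} → {s0}.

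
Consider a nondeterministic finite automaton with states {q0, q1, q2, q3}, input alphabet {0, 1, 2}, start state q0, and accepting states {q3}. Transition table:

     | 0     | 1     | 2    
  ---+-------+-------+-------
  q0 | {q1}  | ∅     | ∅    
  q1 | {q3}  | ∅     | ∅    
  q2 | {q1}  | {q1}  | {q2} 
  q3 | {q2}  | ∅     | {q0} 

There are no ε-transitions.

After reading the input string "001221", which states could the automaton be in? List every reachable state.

Start in {q0}.
Read '0': q0→{q1}; now {q1}.
Read '0': q1→{q3}; now {q3}.
Read '1': q3→∅; now ∅.
The set is empty and remains empty for the remaining 3 symbols.

∅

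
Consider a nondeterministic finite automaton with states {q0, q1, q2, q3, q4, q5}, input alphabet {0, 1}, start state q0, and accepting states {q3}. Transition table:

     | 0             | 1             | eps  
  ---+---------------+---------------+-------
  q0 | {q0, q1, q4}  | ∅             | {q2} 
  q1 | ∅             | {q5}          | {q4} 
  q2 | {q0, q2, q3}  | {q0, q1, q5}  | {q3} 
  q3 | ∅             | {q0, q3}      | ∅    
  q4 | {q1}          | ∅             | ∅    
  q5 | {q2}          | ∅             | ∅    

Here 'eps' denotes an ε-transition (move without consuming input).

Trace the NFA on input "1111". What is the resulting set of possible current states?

{q0, q1, q2, q3, q4, q5}

Start: ε-closure({q0}) = {q0, q2, q3}.
Read '1': q0→∅, q2→{q0, q1, q5}, q3→{q0, q3}; union {q0, q1, q3, q5}; ε-closure = {q0, q1, q2, q3, q4, q5}.
Read '1': q0→∅, q1→{q5}, q2→{q0, q1, q5}, q3→{q0, q3}, q4→∅, q5→∅; union {q0, q1, q3, q5}; ε-closure = {q0, q1, q2, q3, q4, q5}.
Read '1': q0→∅, q1→{q5}, q2→{q0, q1, q5}, q3→{q0, q3}, q4→∅, q5→∅; union {q0, q1, q3, q5}; ε-closure = {q0, q1, q2, q3, q4, q5}.
Read '1': q0→∅, q1→{q5}, q2→{q0, q1, q5}, q3→{q0, q3}, q4→∅, q5→∅; union {q0, q1, q3, q5}; ε-closure = {q0, q1, q2, q3, q4, q5}.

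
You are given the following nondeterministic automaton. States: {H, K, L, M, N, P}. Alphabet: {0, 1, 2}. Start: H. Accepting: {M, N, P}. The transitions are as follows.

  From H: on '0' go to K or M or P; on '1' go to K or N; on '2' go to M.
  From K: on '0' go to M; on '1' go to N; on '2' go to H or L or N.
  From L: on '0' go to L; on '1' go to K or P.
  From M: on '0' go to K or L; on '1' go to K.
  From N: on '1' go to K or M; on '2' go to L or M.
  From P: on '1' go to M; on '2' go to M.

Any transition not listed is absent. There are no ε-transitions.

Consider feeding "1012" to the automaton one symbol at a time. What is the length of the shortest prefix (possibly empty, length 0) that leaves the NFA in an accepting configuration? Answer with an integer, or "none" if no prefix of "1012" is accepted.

1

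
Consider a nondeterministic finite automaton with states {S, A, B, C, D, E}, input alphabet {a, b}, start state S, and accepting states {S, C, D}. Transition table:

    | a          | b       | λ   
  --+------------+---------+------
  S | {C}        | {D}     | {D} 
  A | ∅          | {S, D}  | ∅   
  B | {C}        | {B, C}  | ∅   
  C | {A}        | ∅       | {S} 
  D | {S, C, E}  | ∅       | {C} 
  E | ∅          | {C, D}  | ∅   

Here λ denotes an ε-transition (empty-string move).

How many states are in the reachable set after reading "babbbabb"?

3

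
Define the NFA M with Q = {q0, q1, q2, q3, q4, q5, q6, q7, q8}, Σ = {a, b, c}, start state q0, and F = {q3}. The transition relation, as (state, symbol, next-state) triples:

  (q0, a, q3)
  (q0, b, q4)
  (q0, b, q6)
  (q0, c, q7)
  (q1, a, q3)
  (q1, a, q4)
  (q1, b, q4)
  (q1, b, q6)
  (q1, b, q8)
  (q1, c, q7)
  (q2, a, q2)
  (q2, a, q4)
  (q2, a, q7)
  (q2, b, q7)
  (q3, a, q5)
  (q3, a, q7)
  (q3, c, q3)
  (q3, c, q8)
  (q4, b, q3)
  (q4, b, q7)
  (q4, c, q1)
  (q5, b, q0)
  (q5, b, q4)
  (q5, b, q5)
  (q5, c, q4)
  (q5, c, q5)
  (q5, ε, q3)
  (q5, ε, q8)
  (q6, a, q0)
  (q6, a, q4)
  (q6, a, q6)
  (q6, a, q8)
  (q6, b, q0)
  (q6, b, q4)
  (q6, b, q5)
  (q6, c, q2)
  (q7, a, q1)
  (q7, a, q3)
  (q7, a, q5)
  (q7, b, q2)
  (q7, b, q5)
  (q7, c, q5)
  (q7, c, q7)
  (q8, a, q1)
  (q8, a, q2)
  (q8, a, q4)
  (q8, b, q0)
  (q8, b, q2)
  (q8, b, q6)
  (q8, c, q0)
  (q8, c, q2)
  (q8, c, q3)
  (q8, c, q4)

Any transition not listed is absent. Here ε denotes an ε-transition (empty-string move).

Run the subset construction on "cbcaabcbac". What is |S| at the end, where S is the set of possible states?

8

Start in {q0}.
Read 'c': q0→{q7}; now {q7}.
Read 'b': q7→{q2, q5}; union {q2, q5}; ε-closure = {q2, q3, q5, q8}.
Read 'c': q2→∅, q3→{q3, q8}, q5→{q4, q5}, q8→{q0, q2, q3, q4}; now {q0, q2, q3, q4, q5, q8}.
Read 'a': q0→{q3}, q2→{q2, q4, q7}, q3→{q5, q7}, q4→∅, q5→∅, q8→{q1, q2, q4}; union {q1, q2, q3, q4, q5, q7}; ε-closure = {q1, q2, q3, q4, q5, q7, q8}.
Read 'a': q1→{q3, q4}, q2→{q2, q4, q7}, q3→{q5, q7}, q4→∅, q5→∅, q7→{q1, q3, q5}, q8→{q1, q2, q4}; union {q1, q2, q3, q4, q5, q7}; ε-closure = {q1, q2, q3, q4, q5, q7, q8}.
Read 'b': q1→{q4, q6, q8}, q2→{q7}, q3→∅, q4→{q3, q7}, q5→{q0, q4, q5}, q7→{q2, q5}, q8→{q0, q2, q6}; now {q0, q2, q3, q4, q5, q6, q7, q8}.
Read 'c': q0→{q7}, q2→∅, q3→{q3, q8}, q4→{q1}, q5→{q4, q5}, q6→{q2}, q7→{q5, q7}, q8→{q0, q2, q3, q4}; now {q0, q1, q2, q3, q4, q5, q7, q8}.
Read 'b': q0→{q4, q6}, q1→{q4, q6, q8}, q2→{q7}, q3→∅, q4→{q3, q7}, q5→{q0, q4, q5}, q7→{q2, q5}, q8→{q0, q2, q6}; now {q0, q2, q3, q4, q5, q6, q7, q8}.
Read 'a': q0→{q3}, q2→{q2, q4, q7}, q3→{q5, q7}, q4→∅, q5→∅, q6→{q0, q4, q6, q8}, q7→{q1, q3, q5}, q8→{q1, q2, q4}; now {q0, q1, q2, q3, q4, q5, q6, q7, q8}.
Read 'c': q0→{q7}, q1→{q7}, q2→∅, q3→{q3, q8}, q4→{q1}, q5→{q4, q5}, q6→{q2}, q7→{q5, q7}, q8→{q0, q2, q3, q4}; now {q0, q1, q2, q3, q4, q5, q7, q8}.
That set has 8 states.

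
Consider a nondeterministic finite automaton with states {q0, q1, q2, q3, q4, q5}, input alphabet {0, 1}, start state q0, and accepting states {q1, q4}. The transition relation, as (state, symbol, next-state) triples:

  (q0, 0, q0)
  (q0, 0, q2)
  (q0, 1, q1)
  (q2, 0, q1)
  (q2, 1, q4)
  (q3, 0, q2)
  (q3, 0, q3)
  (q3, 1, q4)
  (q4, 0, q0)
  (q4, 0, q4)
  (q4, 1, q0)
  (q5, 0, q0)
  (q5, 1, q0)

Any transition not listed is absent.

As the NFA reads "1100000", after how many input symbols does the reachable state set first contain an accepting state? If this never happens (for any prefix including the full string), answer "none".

Start in {q0}.
Read '1': q0→{q1}; now {q1}.
None of the earlier sets intersect F, but {q1} does.

1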